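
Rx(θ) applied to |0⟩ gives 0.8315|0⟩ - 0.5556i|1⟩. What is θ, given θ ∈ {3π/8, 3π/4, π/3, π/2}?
3π/8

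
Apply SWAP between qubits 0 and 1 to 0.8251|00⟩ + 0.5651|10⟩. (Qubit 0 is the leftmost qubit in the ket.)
0.8251|00⟩ + 0.5651|01⟩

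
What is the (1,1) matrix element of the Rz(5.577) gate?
(-0.9383 + 0.3458i)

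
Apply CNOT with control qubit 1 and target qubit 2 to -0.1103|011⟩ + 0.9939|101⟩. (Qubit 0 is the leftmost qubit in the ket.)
-0.1103|010⟩ + 0.9939|101⟩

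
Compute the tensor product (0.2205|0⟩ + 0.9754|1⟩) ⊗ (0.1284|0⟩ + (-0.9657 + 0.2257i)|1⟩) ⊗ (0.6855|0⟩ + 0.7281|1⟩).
0.01941|000⟩ + 0.02061|001⟩ + (-0.146 + 0.03412i)|010⟩ + (-0.155 + 0.03624i)|011⟩ + 0.08585|100⟩ + 0.09119|101⟩ + (-0.6457 + 0.1509i)|110⟩ + (-0.6858 + 0.1603i)|111⟩

amp(|b₁b₂…⟩) = product of the factor amplitudes for bits b₁, b₂, …; only kets whose every factor amplitude is nonzero survive.
|000⟩: (0.2205)(0.1284)(0.6855) = 0.01941
|001⟩: (0.2205)(0.1284)(0.7281) = 0.02061
|010⟩: (0.2205)(-0.9657 + 0.2257i)(0.6855) = (-0.146 + 0.03412i)
|011⟩: (0.2205)(-0.9657 + 0.2257i)(0.7281) = (-0.155 + 0.03624i)
|100⟩: (0.9754)(0.1284)(0.6855) = 0.08585
|101⟩: (0.9754)(0.1284)(0.7281) = 0.09119
|110⟩: (0.9754)(-0.9657 + 0.2257i)(0.6855) = (-0.6457 + 0.1509i)
|111⟩: (0.9754)(-0.9657 + 0.2257i)(0.7281) = (-0.6858 + 0.1603i)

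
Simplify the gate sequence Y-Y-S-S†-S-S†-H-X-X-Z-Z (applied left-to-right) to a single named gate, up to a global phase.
H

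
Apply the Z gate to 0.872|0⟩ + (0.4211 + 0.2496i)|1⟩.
0.872|0⟩ + (-0.4211 - 0.2496i)|1⟩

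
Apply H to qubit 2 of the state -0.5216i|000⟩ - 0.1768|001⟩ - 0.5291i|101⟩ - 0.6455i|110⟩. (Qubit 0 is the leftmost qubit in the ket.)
(-0.125 - 0.3688i)|000⟩ + (0.125 - 0.3688i)|001⟩ - 0.3741i|100⟩ + 0.3741i|101⟩ - 0.4564i|110⟩ - 0.4564i|111⟩

H on qubit 2 mixes each pair of kets that differ only in qubit 2: amplitudes (a, b) of (|…0…⟩, |…1…⟩) become ((a + b)/√2, (a − b)/√2). Kets absent from the input have amplitude 0.
(|000⟩, |001⟩): (a, b) = (-0.5216i, -0.1768) → ((-0.125 - 0.3688i), (0.125 - 0.3688i))
(|100⟩, |101⟩): (a, b) = (0, -0.5291i) → (-0.3741i, 0.3741i)
(|110⟩, |111⟩): (a, b) = (-0.6455i, 0) → (-0.4564i, -0.4564i)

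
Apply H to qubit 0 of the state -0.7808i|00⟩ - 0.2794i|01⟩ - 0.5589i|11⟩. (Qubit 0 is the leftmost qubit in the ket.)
-0.5521i|00⟩ - 0.5928i|01⟩ - 0.5521i|10⟩ + 0.1976i|11⟩

H on qubit 0 mixes each pair of kets that differ only in qubit 0: amplitudes (a, b) of (|…0…⟩, |…1…⟩) become ((a + b)/√2, (a − b)/√2). Kets absent from the input have amplitude 0.
(|00⟩, |10⟩): (a, b) = (-0.7808i, 0) → (-0.5521i, -0.5521i)
(|01⟩, |11⟩): (a, b) = (-0.2794i, -0.5589i) → (-0.5928i, 0.1976i)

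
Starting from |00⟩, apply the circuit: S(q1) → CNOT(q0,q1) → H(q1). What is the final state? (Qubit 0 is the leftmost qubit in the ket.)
1/√2|00⟩ + 1/√2|01⟩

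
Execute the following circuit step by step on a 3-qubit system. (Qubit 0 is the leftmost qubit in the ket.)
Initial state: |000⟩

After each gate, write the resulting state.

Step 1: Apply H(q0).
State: 1/√2|000⟩ + 1/√2|100⟩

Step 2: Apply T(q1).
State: 1/√2|000⟩ + 1/√2|100⟩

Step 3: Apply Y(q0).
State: -(1/√2)i|000⟩ + (1/√2)i|100⟩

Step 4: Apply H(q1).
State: -(1/2)i|000⟩ - (1/2)i|010⟩ + (1/2)i|100⟩ + (1/2)i|110⟩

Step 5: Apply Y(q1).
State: -1/2|000⟩ + 1/2|010⟩ + 1/2|100⟩ - 1/2|110⟩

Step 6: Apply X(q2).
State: -1/2|001⟩ + 1/2|011⟩ + 1/2|101⟩ - 1/2|111⟩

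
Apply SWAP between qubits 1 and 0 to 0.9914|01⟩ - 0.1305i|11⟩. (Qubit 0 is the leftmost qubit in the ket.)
0.9914|10⟩ - 0.1305i|11⟩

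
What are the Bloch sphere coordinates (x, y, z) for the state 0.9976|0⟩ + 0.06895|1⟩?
(0.1376, 0, 0.9905)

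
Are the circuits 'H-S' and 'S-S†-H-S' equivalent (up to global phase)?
Yes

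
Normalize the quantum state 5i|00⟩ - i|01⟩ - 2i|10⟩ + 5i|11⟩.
0.6742i|00⟩ - 0.1348i|01⟩ - 0.2697i|10⟩ + 0.6742i|11⟩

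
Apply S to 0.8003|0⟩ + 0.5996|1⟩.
0.8003|0⟩ + 0.5996i|1⟩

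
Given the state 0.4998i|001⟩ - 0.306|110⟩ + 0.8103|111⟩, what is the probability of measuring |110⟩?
0.09364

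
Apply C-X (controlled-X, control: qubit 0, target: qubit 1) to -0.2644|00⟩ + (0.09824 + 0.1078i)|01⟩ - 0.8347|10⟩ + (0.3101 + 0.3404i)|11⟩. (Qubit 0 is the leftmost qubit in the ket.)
-0.2644|00⟩ + (0.09824 + 0.1078i)|01⟩ + (0.3101 + 0.3404i)|10⟩ - 0.8347|11⟩

C-X leaves the control-|0⟩ kets |00⟩, |01⟩ unchanged and applies X to qubit 1 on the control-|1⟩ pair (|10⟩, |11⟩).
X = [[0, 1], [1, 0]].
With a = amp(|10⟩) = -0.8347 and b = amp(|11⟩) = (0.3101 + 0.3404i):
new amp(|10⟩) = (1)·b = (0.3101 + 0.3404i)
new amp(|11⟩) = (1)·a = -0.8347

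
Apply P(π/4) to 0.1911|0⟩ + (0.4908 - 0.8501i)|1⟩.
0.1911|0⟩ + (0.9482 - 0.2541i)|1⟩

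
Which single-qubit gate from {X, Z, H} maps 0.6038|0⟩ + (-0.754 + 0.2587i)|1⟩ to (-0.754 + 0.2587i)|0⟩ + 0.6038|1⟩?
X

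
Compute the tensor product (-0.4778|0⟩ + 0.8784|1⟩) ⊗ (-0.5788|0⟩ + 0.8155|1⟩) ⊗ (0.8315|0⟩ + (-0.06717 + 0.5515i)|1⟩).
0.23|000⟩ + (-0.01858 + 0.1525i)|001⟩ - 0.324|010⟩ + (0.02617 - 0.2149i)|011⟩ - 0.4227|100⟩ + (0.03415 - 0.2804i)|101⟩ + 0.5956|110⟩ + (-0.04812 + 0.3951i)|111⟩

amp(|b₁b₂…⟩) = product of the factor amplitudes for bits b₁, b₂, …; only kets whose every factor amplitude is nonzero survive.
|000⟩: (-0.4778)(-0.5788)(0.8315) = 0.23
|001⟩: (-0.4778)(-0.5788)(-0.06717 + 0.5515i) = (-0.01858 + 0.1525i)
|010⟩: (-0.4778)(0.8155)(0.8315) = -0.324
|011⟩: (-0.4778)(0.8155)(-0.06717 + 0.5515i) = (0.02617 - 0.2149i)
|100⟩: (0.8784)(-0.5788)(0.8315) = -0.4227
|101⟩: (0.8784)(-0.5788)(-0.06717 + 0.5515i) = (0.03415 - 0.2804i)
|110⟩: (0.8784)(0.8155)(0.8315) = 0.5956
|111⟩: (0.8784)(0.8155)(-0.06717 + 0.5515i) = (-0.04812 + 0.3951i)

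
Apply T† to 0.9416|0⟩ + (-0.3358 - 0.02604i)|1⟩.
0.9416|0⟩ + (-0.2559 + 0.219i)|1⟩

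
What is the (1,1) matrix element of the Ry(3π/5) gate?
0.5878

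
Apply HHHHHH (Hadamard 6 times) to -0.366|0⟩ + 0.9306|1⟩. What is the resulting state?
-0.366|0⟩ + 0.9306|1⟩

H² = I, so an even number of Hadamards cancels: H^6 = I and the state is unchanged.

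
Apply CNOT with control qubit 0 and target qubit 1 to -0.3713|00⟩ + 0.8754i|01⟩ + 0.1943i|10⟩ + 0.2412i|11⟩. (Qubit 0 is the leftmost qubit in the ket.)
-0.3713|00⟩ + 0.8754i|01⟩ + 0.2412i|10⟩ + 0.1943i|11⟩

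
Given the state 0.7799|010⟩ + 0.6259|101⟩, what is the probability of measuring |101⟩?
0.3918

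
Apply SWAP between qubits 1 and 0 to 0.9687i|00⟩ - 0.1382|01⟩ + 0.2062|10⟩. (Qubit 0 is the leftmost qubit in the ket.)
0.9687i|00⟩ + 0.2062|01⟩ - 0.1382|10⟩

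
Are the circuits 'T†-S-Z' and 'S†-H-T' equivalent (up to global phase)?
No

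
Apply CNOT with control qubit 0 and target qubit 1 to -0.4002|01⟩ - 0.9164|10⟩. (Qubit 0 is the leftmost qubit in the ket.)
-0.4002|01⟩ - 0.9164|11⟩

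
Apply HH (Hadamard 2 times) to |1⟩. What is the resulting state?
|1⟩

H² = I, so an even number of Hadamards cancels: H^2 = I and the state is unchanged.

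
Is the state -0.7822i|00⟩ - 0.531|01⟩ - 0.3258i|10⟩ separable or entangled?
Entangled

Writing the state as a|00⟩ + b|01⟩ + c|10⟩ + d|11⟩, it is a product state iff ad − bc = 0.
Here (a, b, c, d) = (-0.7822i, -0.531, -0.3258i, 0): ad − bc = (-0.7822i)(0) − (-0.531)(-0.3258i) = -0.173i ≠ 0, so the state is entangled.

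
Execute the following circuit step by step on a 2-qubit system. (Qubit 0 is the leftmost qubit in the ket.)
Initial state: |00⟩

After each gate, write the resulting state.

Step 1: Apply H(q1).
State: 1/√2|00⟩ + 1/√2|01⟩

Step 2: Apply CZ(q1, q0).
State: 1/√2|00⟩ + 1/√2|01⟩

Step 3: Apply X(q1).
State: 1/√2|00⟩ + 1/√2|01⟩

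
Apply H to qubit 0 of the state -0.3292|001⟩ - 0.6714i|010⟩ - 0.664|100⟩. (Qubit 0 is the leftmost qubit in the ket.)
-0.4695|000⟩ - 0.2328|001⟩ - 0.4748i|010⟩ + 0.4695|100⟩ - 0.2328|101⟩ - 0.4748i|110⟩

H on qubit 0 mixes each pair of kets that differ only in qubit 0: amplitudes (a, b) of (|…0…⟩, |…1…⟩) become ((a + b)/√2, (a − b)/√2). Kets absent from the input have amplitude 0.
(|000⟩, |100⟩): (a, b) = (0, -0.664) → (-0.4695, 0.4695)
(|001⟩, |101⟩): (a, b) = (-0.3292, 0) → (-0.2328, -0.2328)
(|010⟩, |110⟩): (a, b) = (-0.6714i, 0) → (-0.4748i, -0.4748i)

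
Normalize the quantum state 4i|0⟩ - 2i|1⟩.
0.8944i|0⟩ - (1/√5)i|1⟩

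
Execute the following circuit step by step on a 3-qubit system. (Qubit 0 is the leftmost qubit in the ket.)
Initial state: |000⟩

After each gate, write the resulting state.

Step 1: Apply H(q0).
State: 1/√2|000⟩ + 1/√2|100⟩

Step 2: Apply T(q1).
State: 1/√2|000⟩ + 1/√2|100⟩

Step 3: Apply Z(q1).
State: 1/√2|000⟩ + 1/√2|100⟩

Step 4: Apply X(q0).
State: 1/√2|000⟩ + 1/√2|100⟩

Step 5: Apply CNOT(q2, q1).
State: 1/√2|000⟩ + 1/√2|100⟩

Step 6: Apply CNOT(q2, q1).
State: 1/√2|000⟩ + 1/√2|100⟩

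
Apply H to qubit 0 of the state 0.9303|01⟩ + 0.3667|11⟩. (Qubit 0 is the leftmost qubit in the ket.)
0.9171|01⟩ + 0.3985|11⟩

H on qubit 0 mixes each pair of kets that differ only in qubit 0: amplitudes (a, b) of (|…0…⟩, |…1…⟩) become ((a + b)/√2, (a − b)/√2). Kets absent from the input have amplitude 0.
(|01⟩, |11⟩): (a, b) = (0.9303, 0.3667) → (0.9171, 0.3985)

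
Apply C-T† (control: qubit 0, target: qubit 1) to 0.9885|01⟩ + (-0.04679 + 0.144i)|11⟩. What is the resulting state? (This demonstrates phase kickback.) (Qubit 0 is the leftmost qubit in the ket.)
0.9885|01⟩ + (0.06874 + 0.1349i)|11⟩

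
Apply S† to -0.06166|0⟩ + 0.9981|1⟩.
-0.06166|0⟩ - 0.9981i|1⟩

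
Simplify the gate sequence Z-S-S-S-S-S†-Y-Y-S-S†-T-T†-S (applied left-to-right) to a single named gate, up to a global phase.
Z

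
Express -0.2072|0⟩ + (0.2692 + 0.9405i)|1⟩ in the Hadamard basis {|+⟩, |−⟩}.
(0.04384 + 0.665i)|+⟩ + (-0.3369 - 0.665i)|−⟩

With |ψ⟩ = α|0⟩ + β|1⟩, the Hadamard-basis coefficients are ⟨+|ψ⟩ = (α + β)/√2 and ⟨−|ψ⟩ = (α − β)/√2.
Here α = -0.2072, β = (0.2692 + 0.9405i): (α + β)/√2 = (0.04384 + 0.665i), (α − β)/√2 = (-0.3369 - 0.665i).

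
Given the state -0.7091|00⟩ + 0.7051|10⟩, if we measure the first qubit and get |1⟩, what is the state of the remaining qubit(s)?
|0⟩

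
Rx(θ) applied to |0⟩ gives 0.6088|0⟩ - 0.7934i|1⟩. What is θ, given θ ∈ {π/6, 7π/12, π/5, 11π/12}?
7π/12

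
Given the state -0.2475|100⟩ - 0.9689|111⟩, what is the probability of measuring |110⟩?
0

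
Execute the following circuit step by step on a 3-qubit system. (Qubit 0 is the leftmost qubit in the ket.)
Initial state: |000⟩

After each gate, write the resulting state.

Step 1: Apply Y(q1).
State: i|010⟩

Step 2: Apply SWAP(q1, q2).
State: i|001⟩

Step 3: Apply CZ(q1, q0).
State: i|001⟩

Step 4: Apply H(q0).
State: (1/√2)i|001⟩ + (1/√2)i|101⟩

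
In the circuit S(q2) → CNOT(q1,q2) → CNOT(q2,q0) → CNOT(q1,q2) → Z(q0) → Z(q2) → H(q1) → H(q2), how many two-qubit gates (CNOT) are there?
3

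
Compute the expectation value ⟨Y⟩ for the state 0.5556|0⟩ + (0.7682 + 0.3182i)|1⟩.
0.3536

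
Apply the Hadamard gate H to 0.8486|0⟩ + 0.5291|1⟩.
0.9742|0⟩ + 0.2259|1⟩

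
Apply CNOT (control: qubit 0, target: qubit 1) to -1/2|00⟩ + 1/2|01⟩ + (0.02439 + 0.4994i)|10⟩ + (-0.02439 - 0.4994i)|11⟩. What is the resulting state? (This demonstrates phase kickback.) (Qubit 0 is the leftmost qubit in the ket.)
-1/2|00⟩ + 1/2|01⟩ + (-0.02439 - 0.4994i)|10⟩ + (0.02439 + 0.4994i)|11⟩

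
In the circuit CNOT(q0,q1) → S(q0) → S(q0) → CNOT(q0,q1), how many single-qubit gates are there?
2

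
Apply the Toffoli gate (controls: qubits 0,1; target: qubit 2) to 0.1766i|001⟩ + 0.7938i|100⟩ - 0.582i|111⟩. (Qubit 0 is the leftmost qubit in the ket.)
0.1766i|001⟩ + 0.7938i|100⟩ - 0.582i|110⟩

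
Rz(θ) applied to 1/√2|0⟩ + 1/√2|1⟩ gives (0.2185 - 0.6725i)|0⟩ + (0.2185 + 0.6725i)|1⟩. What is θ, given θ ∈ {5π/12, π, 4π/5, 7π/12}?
4π/5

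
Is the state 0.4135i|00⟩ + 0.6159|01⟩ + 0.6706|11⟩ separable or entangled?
Entangled

Writing the state as a|00⟩ + b|01⟩ + c|10⟩ + d|11⟩, it is a product state iff ad − bc = 0.
Here (a, b, c, d) = (0.4135i, 0.6159, 0, 0.6706): ad − bc = (0.4135i)(0.6706) − (0.6159)(0) = 0.2773i ≠ 0, so the state is entangled.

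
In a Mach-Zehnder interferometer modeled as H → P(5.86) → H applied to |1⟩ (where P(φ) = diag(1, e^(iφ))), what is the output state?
(0.04411 + 0.2053i)|0⟩ + (0.9559 - 0.2053i)|1⟩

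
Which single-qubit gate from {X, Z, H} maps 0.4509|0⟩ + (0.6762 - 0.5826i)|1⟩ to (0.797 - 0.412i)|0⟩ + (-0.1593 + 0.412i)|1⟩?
H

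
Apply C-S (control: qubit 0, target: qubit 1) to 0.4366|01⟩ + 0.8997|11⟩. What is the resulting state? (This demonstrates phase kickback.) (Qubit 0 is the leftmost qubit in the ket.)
0.4366|01⟩ + 0.8997i|11⟩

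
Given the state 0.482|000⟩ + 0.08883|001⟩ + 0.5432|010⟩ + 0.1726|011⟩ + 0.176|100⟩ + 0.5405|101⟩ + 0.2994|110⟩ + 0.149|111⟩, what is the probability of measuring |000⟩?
0.2323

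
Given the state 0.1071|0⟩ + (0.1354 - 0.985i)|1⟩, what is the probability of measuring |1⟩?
0.9886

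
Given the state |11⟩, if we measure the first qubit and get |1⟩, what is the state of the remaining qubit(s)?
|1⟩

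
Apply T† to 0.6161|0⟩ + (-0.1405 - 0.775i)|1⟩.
0.6161|0⟩ + (-0.6474 - 0.4487i)|1⟩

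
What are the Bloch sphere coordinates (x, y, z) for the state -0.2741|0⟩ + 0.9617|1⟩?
(-0.5272, 0, -0.8497)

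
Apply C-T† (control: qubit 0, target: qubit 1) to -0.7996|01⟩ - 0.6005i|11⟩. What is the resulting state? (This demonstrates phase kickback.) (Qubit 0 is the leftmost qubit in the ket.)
-0.7996|01⟩ + (-0.4246 - 0.4246i)|11⟩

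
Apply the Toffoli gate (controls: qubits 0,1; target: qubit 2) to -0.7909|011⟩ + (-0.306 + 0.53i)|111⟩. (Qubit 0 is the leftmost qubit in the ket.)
-0.7909|011⟩ + (-0.306 + 0.53i)|110⟩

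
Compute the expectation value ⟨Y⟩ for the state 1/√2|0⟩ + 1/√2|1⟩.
0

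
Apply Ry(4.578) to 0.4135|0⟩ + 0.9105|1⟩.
-0.9577|0⟩ - 0.2878|1⟩

Ry(4.578) = [[cos(θ/2), −sin(θ/2)], [sin(θ/2), cos(θ/2)]]; θ = 4.578, cos(θ/2) ≈ -0.658033, sin(θ/2) ≈ 0.752989.
With a = amp(|0⟩) = 0.4135 and b = amp(|1⟩) = 0.9105:
new amp(|0⟩) = (-0.658033)·a + (-0.752989)·b = -0.9577
new amp(|1⟩) = (0.752989)·a + (-0.658033)·b = -0.2878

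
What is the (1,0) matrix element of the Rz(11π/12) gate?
0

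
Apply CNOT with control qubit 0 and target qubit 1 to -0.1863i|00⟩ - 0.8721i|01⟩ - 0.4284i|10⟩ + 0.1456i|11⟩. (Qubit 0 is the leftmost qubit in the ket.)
-0.1863i|00⟩ - 0.8721i|01⟩ + 0.1456i|10⟩ - 0.4284i|11⟩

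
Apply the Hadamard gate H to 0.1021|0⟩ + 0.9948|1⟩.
0.7756|0⟩ - 0.6312|1⟩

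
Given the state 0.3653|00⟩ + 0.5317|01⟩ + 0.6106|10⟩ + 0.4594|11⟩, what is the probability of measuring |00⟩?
0.1334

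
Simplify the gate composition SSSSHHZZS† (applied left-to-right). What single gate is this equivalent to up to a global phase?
S†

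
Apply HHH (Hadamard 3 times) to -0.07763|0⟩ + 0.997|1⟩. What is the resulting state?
0.6501|0⟩ - 0.7599|1⟩

H² = I, so H^3 = H: a single Hadamard. With (a, b) = (-0.07763, 0.997), H gives ((a + b)/√2, (a − b)/√2) = (0.6501, -0.7599).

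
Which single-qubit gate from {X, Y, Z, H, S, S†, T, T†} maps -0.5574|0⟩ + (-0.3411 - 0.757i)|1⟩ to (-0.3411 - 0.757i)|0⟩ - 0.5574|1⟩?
X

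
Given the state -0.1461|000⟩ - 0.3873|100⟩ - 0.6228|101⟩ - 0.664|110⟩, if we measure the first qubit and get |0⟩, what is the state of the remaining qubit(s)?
-|00⟩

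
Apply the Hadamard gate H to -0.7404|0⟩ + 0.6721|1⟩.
-0.0483|0⟩ - 0.9988|1⟩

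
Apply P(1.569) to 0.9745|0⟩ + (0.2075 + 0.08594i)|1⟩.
0.9745|0⟩ + (-0.08557 + 0.2077i)|1⟩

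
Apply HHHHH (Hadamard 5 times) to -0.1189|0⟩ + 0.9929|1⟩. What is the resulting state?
0.618|0⟩ - 0.7862|1⟩

H² = I, so H^5 = H: a single Hadamard. With (a, b) = (-0.1189, 0.9929), H gives ((a + b)/√2, (a − b)/√2) = (0.618, -0.7862).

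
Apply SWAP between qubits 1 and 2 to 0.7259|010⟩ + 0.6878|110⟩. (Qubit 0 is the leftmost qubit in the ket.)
0.7259|001⟩ + 0.6878|101⟩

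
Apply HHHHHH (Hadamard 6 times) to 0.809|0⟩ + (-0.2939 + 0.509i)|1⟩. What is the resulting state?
0.809|0⟩ + (-0.2939 + 0.509i)|1⟩

H² = I, so an even number of Hadamards cancels: H^6 = I and the state is unchanged.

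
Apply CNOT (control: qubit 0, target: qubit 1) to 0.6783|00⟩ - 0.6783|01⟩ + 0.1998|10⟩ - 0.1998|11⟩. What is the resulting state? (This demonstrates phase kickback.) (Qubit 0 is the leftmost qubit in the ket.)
0.6783|00⟩ - 0.6783|01⟩ - 0.1998|10⟩ + 0.1998|11⟩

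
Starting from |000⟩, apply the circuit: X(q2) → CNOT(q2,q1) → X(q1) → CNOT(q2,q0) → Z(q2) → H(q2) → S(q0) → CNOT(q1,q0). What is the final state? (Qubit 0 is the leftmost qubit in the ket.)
-(1/√2)i|100⟩ + (1/√2)i|101⟩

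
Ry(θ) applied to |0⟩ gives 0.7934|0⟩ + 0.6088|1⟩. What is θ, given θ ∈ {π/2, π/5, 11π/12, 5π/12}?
5π/12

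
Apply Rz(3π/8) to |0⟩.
(0.8315 - 0.5556i)|0⟩

Rz(3π/8) = [[e^(−iθ/2), 0], [0, e^(iθ/2)]] with e^(±iθ/2) = cos(θ/2) ± i·sin(θ/2); θ = 3π/8, cos(θ/2) ≈ 0.83147, sin(θ/2) ≈ 0.55557.
With a = amp(|0⟩) = 1 and b = amp(|1⟩) = 0:
new amp(|0⟩) = (0.83147 - 0.55557i)·a = (0.8315 - 0.5556i)
new amp(|1⟩) = (0.83147 + 0.55557i)·b = 0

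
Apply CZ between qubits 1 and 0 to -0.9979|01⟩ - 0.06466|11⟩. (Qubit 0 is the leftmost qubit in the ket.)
-0.9979|01⟩ + 0.06466|11⟩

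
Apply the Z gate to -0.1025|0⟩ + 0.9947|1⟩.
-0.1025|0⟩ - 0.9947|1⟩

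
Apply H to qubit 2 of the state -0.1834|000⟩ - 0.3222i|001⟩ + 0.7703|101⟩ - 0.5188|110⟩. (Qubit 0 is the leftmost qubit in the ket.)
(-0.1297 - 0.2278i)|000⟩ + (-0.1297 + 0.2278i)|001⟩ + 0.5447|100⟩ - 0.5447|101⟩ - 0.3668|110⟩ - 0.3668|111⟩

H on qubit 2 mixes each pair of kets that differ only in qubit 2: amplitudes (a, b) of (|…0…⟩, |…1…⟩) become ((a + b)/√2, (a − b)/√2). Kets absent from the input have amplitude 0.
(|000⟩, |001⟩): (a, b) = (-0.1834, -0.3222i) → ((-0.1297 - 0.2278i), (-0.1297 + 0.2278i))
(|100⟩, |101⟩): (a, b) = (0, 0.7703) → (0.5447, -0.5447)
(|110⟩, |111⟩): (a, b) = (-0.5188, 0) → (-0.3668, -0.3668)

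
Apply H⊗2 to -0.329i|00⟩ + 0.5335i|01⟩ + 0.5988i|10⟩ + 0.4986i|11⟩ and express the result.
0.651i|00⟩ - 0.3812i|01⟩ - 0.4465i|10⟩ - 0.4814i|11⟩

H⊗2 gives amp(|y⟩) = (1/2) Σ_x (−1)^(x·y) amp(|x⟩), where x·y is the number of positions in which both x and y have a 1.
|00⟩: (-0.329i + 0.5335i + 0.5988i + 0.4986i)/2 = 0.651i
|01⟩: (-0.329i - 0.5335i + 0.5988i - 0.4986i)/2 = -0.3812i
|10⟩: (-0.329i + 0.5335i - 0.5988i - 0.4986i)/2 = -0.4465i
|11⟩: (-0.329i - 0.5335i - 0.5988i + 0.4986i)/2 = -0.4814i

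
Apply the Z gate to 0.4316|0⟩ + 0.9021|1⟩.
0.4316|0⟩ - 0.9021|1⟩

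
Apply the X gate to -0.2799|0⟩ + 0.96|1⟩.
0.96|0⟩ - 0.2799|1⟩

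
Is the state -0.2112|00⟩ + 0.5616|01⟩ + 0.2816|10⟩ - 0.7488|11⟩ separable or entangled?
Separable

Writing the state as a|00⟩ + b|01⟩ + c|10⟩ + d|11⟩, it is a product state iff ad − bc = 0.
Here (a, b, c, d) = (-0.2112, 0.5616, 0.2816, -0.7488): ad − bc = (-0.2112)(-0.7488) − (0.5616)(0.2816) = 0, so the state is separable.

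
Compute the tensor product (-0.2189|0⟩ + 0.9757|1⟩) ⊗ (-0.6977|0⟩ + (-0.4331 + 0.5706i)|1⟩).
0.1527|00⟩ + (0.09481 - 0.1249i)|01⟩ - 0.6807|10⟩ + (-0.4226 + 0.5567i)|11⟩

amp(|b₁b₂…⟩) = product of the factor amplitudes for bits b₁, b₂, …; only kets whose every factor amplitude is nonzero survive.
|00⟩: (-0.2189)(-0.6977) = 0.1527
|01⟩: (-0.2189)(-0.4331 + 0.5706i) = (0.09481 - 0.1249i)
|10⟩: (0.9757)(-0.6977) = -0.6807
|11⟩: (0.9757)(-0.4331 + 0.5706i) = (-0.4226 + 0.5567i)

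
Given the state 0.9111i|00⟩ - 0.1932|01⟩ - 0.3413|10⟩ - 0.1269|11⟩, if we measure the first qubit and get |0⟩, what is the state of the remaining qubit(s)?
0.9782i|0⟩ - 0.2074|1⟩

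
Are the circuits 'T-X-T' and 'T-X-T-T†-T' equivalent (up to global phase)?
Yes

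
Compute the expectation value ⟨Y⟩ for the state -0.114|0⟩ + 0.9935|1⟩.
0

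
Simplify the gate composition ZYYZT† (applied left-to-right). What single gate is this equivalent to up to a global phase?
T†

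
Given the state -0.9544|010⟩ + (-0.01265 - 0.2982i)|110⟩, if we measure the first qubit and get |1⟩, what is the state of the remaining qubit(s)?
(-0.04238 - 0.9991i)|10⟩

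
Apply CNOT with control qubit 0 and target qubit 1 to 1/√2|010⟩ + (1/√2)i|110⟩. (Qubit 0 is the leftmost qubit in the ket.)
1/√2|010⟩ + (1/√2)i|100⟩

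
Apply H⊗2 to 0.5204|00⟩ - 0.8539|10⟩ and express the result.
-0.1668|00⟩ - 0.1668|01⟩ + 0.6872|10⟩ + 0.6872|11⟩

H⊗2 gives amp(|y⟩) = (1/2) Σ_x (−1)^(x·y) amp(|x⟩), where x·y is the number of positions in which both x and y have a 1.
|00⟩: (0.5204 - 0.8539)/2 = -0.1668
|01⟩: (0.5204 - 0.8539)/2 = -0.1668
|10⟩: (0.5204 + 0.8539)/2 = 0.6872
|11⟩: (0.5204 + 0.8539)/2 = 0.6872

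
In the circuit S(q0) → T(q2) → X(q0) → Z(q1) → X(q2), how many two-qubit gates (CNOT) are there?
0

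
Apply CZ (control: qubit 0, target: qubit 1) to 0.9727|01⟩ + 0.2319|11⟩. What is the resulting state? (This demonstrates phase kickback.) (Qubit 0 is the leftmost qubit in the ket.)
0.9727|01⟩ - 0.2319|11⟩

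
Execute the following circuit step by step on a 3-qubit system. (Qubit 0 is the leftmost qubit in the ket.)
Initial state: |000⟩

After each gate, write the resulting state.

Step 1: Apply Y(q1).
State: i|010⟩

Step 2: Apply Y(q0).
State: -|110⟩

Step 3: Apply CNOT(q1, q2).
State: -|111⟩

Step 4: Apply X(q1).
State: -|101⟩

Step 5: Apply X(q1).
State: -|111⟩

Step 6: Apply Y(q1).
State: i|101⟩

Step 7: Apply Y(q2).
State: |100⟩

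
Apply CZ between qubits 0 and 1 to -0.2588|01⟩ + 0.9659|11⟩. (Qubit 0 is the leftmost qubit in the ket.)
-0.2588|01⟩ - 0.9659|11⟩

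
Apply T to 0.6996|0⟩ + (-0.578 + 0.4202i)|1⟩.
0.6996|0⟩ + (-0.7058 - 0.1116i)|1⟩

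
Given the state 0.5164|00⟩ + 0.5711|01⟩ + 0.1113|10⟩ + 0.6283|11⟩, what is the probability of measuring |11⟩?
0.3948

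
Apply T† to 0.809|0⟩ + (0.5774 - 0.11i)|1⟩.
0.809|0⟩ + (0.3305 - 0.4861i)|1⟩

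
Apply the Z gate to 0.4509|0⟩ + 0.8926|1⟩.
0.4509|0⟩ - 0.8926|1⟩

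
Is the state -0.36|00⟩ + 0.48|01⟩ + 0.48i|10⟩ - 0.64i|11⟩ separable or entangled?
Separable

Writing the state as a|00⟩ + b|01⟩ + c|10⟩ + d|11⟩, it is a product state iff ad − bc = 0.
Here (a, b, c, d) = (-0.36, 0.48, 0.48i, -0.64i): ad − bc = (-0.36)(-0.64i) − (0.48)(0.48i) = 0, so the state is separable.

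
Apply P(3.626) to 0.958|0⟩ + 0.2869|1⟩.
0.958|0⟩ + (-0.2539 - 0.1336i)|1⟩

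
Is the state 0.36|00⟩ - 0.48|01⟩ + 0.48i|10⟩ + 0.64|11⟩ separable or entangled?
Entangled

Writing the state as a|00⟩ + b|01⟩ + c|10⟩ + d|11⟩, it is a product state iff ad − bc = 0.
Here (a, b, c, d) = (0.36, -0.48, 0.48i, 0.64): ad − bc = (0.36)(0.64) − (-0.48)(0.48i) = (0.2304 + 0.2304i) ≠ 0, so the state is entangled.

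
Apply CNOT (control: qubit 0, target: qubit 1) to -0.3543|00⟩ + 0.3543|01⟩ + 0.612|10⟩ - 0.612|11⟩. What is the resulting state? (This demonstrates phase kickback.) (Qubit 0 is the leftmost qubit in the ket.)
-0.3543|00⟩ + 0.3543|01⟩ - 0.612|10⟩ + 0.612|11⟩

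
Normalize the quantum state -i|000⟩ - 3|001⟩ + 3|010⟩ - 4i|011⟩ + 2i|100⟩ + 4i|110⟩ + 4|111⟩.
-0.1187i|000⟩ - 0.356|001⟩ + 0.356|010⟩ - 0.4747i|011⟩ + 0.2374i|100⟩ + 0.4747i|110⟩ + 0.4747|111⟩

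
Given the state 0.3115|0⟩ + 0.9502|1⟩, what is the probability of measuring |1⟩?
0.9029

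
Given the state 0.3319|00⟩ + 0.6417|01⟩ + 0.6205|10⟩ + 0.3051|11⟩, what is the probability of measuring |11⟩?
0.09309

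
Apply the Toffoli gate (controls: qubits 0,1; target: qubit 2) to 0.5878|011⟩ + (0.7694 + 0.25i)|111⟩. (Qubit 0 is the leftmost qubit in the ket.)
0.5878|011⟩ + (0.7694 + 0.25i)|110⟩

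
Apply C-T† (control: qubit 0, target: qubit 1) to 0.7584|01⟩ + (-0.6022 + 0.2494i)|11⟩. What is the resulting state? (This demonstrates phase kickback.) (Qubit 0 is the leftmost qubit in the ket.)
0.7584|01⟩ + (-0.2495 + 0.6022i)|11⟩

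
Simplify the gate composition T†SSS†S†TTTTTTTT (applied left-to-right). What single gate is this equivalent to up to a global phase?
T†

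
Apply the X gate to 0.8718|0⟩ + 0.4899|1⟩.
0.4899|0⟩ + 0.8718|1⟩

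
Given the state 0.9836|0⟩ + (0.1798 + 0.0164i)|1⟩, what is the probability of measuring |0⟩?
0.9675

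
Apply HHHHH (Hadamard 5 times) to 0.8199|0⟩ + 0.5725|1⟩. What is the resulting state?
0.9846|0⟩ + 0.1749|1⟩

H² = I, so H^5 = H: a single Hadamard. With (a, b) = (0.8199, 0.5725), H gives ((a + b)/√2, (a − b)/√2) = (0.9846, 0.1749).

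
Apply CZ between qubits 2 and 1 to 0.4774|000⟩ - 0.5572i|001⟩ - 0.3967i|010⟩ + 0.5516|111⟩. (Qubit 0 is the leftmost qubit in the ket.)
0.4774|000⟩ - 0.5572i|001⟩ - 0.3967i|010⟩ - 0.5516|111⟩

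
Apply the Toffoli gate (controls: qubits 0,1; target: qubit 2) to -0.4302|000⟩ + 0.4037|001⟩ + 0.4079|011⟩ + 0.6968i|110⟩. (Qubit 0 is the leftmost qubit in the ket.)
-0.4302|000⟩ + 0.4037|001⟩ + 0.4079|011⟩ + 0.6968i|111⟩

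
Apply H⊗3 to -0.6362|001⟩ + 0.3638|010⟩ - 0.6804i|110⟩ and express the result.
(-0.09631 - 0.2406i)|000⟩ + (1/√8 - 0.2406i)|001⟩ + (-1/√8 + 0.2406i)|010⟩ + (0.09631 + 0.2406i)|011⟩ + (-0.09631 + 0.2406i)|100⟩ + (1/√8 + 0.2406i)|101⟩ + (-1/√8 - 0.2406i)|110⟩ + (0.09631 - 0.2406i)|111⟩

H⊗3 gives amp(|y⟩) = (1/2√2) Σ_x (−1)^(x·y) amp(|x⟩), where x·y is the number of positions in which both x and y have a 1.
|000⟩: (-0.6362 + 0.3638 - 0.6804i)/(2√2) = (-0.09631 - 0.2406i)
|001⟩: (0.6362 + 0.3638 - 0.6804i)/(2√2) = (1/√8 - 0.2406i)
|010⟩: (-0.6362 - 0.3638 + 0.6804i)/(2√2) = (-1/√8 + 0.2406i)
|011⟩: (0.6362 - 0.3638 + 0.6804i)/(2√2) = (0.09631 + 0.2406i)
|100⟩: (-0.6362 + 0.3638 + 0.6804i)/(2√2) = (-0.09631 + 0.2406i)
|101⟩: (0.6362 + 0.3638 + 0.6804i)/(2√2) = (1/√8 + 0.2406i)
|110⟩: (-0.6362 - 0.3638 - 0.6804i)/(2√2) = (-1/√8 - 0.2406i)
|111⟩: (0.6362 - 0.3638 - 0.6804i)/(2√2) = (0.09631 - 0.2406i)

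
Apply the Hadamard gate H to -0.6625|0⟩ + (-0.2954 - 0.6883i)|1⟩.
(-0.6773 - 0.4867i)|0⟩ + (-0.2596 + 0.4867i)|1⟩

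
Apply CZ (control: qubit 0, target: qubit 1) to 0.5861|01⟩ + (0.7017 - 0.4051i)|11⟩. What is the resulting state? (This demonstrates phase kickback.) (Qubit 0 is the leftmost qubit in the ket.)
0.5861|01⟩ + (-0.7017 + 0.4051i)|11⟩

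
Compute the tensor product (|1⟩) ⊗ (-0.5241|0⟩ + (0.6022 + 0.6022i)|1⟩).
-0.5241|10⟩ + (0.6022 + 0.6022i)|11⟩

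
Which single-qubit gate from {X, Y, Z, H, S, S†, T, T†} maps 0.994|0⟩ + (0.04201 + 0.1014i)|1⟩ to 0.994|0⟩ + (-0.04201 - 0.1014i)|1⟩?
Z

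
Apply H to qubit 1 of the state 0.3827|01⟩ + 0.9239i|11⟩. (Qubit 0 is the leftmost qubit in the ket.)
0.2706|00⟩ - 0.2706|01⟩ + 0.6533i|10⟩ - 0.6533i|11⟩

H on qubit 1 mixes each pair of kets that differ only in qubit 1: amplitudes (a, b) of (|…0…⟩, |…1…⟩) become ((a + b)/√2, (a − b)/√2). Kets absent from the input have amplitude 0.
(|00⟩, |01⟩): (a, b) = (0, 0.3827) → (0.2706, -0.2706)
(|10⟩, |11⟩): (a, b) = (0, 0.9239i) → (0.6533i, -0.6533i)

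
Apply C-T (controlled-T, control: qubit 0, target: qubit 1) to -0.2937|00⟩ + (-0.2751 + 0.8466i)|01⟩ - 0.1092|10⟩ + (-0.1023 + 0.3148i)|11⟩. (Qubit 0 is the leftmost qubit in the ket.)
-0.2937|00⟩ + (-0.2751 + 0.8466i)|01⟩ - 0.1092|10⟩ + (-0.2949 + 0.1503i)|11⟩

C-T leaves the control-|0⟩ kets |00⟩, |01⟩ unchanged and applies T to qubit 1 on the control-|1⟩ pair (|10⟩, |11⟩).
T = [[1, 0], [0, (1/√2 + (1/√2)i)]].
With a = amp(|10⟩) = -0.1092 and b = amp(|11⟩) = (-0.1023 + 0.3148i):
new amp(|10⟩) = (1)·a = -0.1092
new amp(|11⟩) = (1/√2 + (1/√2)i)·b = (-0.2949 + 0.1503i)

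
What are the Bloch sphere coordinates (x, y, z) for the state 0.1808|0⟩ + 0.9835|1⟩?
(0.3556, 0, -0.9346)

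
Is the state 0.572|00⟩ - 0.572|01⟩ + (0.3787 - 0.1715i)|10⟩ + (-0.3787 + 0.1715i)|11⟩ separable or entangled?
Separable

Writing the state as a|00⟩ + b|01⟩ + c|10⟩ + d|11⟩, it is a product state iff ad − bc = 0.
Here (a, b, c, d) = (0.572, -0.572, (0.3787 - 0.1715i), (-0.3787 + 0.1715i)): ad − bc = (0.572)(-0.3787 + 0.1715i) − (-0.572)(0.3787 - 0.1715i) = 0, so the state is separable.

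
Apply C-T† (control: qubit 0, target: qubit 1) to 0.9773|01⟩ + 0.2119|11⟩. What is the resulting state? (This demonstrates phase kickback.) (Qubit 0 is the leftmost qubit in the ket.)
0.9773|01⟩ + (0.1498 - 0.1498i)|11⟩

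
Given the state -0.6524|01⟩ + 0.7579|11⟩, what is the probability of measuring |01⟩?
0.4256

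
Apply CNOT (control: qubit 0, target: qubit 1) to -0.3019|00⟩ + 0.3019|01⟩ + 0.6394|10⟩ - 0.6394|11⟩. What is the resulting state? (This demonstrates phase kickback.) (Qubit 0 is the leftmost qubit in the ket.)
-0.3019|00⟩ + 0.3019|01⟩ - 0.6394|10⟩ + 0.6394|11⟩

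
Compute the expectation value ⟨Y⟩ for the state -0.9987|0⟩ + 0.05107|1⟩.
0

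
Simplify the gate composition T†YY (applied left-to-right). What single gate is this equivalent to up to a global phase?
T†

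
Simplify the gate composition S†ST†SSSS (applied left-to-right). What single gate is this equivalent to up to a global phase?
T†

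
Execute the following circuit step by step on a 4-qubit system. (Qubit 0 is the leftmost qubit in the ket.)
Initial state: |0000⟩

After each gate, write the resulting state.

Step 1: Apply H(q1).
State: 1/√2|0000⟩ + 1/√2|0100⟩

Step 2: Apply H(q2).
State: 1/2|0000⟩ + 1/2|0010⟩ + 1/2|0100⟩ + 1/2|0110⟩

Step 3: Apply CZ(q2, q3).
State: 1/2|0000⟩ + 1/2|0010⟩ + 1/2|0100⟩ + 1/2|0110⟩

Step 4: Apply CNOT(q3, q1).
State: 1/2|0000⟩ + 1/2|0010⟩ + 1/2|0100⟩ + 1/2|0110⟩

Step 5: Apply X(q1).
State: 1/2|0000⟩ + 1/2|0010⟩ + 1/2|0100⟩ + 1/2|0110⟩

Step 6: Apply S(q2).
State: 1/2|0000⟩ + (1/2)i|0010⟩ + 1/2|0100⟩ + (1/2)i|0110⟩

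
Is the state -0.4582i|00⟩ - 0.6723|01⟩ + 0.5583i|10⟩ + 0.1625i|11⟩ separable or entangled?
Entangled

Writing the state as a|00⟩ + b|01⟩ + c|10⟩ + d|11⟩, it is a product state iff ad − bc = 0.
Here (a, b, c, d) = (-0.4582i, -0.6723, 0.5583i, 0.1625i): ad − bc = (-0.4582i)(0.1625i) − (-0.6723)(0.5583i) = (0.07446 + 0.3753i) ≠ 0, so the state is entangled.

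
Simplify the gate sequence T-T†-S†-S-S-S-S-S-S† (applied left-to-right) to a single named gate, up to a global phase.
S†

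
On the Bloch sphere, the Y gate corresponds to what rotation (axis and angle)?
Rotation by π around the y-axis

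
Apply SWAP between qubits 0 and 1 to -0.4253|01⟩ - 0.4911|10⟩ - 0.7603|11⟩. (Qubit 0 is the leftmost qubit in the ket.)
-0.4911|01⟩ - 0.4253|10⟩ - 0.7603|11⟩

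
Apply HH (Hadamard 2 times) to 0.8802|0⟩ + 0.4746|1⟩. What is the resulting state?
0.8802|0⟩ + 0.4746|1⟩

H² = I, so an even number of Hadamards cancels: H^2 = I and the state is unchanged.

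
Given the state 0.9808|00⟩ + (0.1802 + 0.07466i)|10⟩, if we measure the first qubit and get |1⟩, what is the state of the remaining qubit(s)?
(0.9238 + 0.3828i)|0⟩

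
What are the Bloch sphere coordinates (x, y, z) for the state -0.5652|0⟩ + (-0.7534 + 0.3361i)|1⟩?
(0.8516, -0.3799, -0.3611)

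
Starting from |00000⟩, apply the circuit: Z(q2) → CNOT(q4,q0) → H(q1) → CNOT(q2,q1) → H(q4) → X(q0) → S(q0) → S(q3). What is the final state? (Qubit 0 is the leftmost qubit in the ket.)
(1/2)i|10000⟩ + (1/2)i|10001⟩ + (1/2)i|11000⟩ + (1/2)i|11001⟩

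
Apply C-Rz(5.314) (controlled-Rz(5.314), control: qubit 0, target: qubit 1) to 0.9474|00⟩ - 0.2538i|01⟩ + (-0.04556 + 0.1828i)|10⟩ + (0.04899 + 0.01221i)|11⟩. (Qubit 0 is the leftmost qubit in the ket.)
0.9474|00⟩ - 0.2538i|01⟩ + (0.1255 - 0.1405i)|10⟩ + (-0.04904 + 0.01202i)|11⟩

C-Rz(5.314) leaves the control-|0⟩ kets |00⟩, |01⟩ unchanged and applies Rz(5.314) to qubit 1 on the control-|1⟩ pair (|10⟩, |11⟩).
Rz(5.314) = [[e^(−iθ/2), 0], [0, e^(iθ/2)]] with e^(±iθ/2) = cos(θ/2) ± i·sin(θ/2); θ = 5.314, cos(θ/2) ≈ -0.884865, sin(θ/2) ≈ 0.465848.
With a = amp(|10⟩) = (-0.04556 + 0.1828i) and b = amp(|11⟩) = (0.04899 + 0.01221i):
new amp(|10⟩) = (-0.884865 - 0.465848i)·a = (0.1255 - 0.1405i)
new amp(|11⟩) = (-0.884865 + 0.465848i)·b = (-0.04904 + 0.01202i)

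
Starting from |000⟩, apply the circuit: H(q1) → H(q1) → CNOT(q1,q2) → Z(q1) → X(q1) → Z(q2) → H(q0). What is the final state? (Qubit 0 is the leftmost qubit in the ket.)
1/√2|010⟩ + 1/√2|110⟩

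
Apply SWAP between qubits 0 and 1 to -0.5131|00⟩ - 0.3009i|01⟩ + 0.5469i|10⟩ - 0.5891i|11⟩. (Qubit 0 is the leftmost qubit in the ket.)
-0.5131|00⟩ + 0.5469i|01⟩ - 0.3009i|10⟩ - 0.5891i|11⟩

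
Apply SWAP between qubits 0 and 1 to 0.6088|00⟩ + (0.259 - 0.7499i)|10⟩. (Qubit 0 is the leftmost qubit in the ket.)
0.6088|00⟩ + (0.259 - 0.7499i)|01⟩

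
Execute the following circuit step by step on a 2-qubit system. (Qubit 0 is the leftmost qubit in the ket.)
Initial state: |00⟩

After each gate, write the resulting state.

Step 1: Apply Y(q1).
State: i|01⟩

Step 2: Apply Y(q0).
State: -|11⟩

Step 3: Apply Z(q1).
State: |11⟩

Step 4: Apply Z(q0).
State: -|11⟩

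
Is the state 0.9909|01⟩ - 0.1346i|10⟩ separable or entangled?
Entangled

Writing the state as a|00⟩ + b|01⟩ + c|10⟩ + d|11⟩, it is a product state iff ad − bc = 0.
Here (a, b, c, d) = (0, 0.9909, -0.1346i, 0): ad − bc = (0)(0) − (0.9909)(-0.1346i) = 0.1334i ≠ 0, so the state is entangled.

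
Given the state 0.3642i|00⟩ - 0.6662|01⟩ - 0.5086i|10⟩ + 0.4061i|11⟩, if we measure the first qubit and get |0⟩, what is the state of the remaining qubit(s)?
0.4797i|0⟩ - 0.8774|1⟩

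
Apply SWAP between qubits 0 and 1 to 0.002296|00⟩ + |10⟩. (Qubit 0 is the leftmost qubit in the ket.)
0.002296|00⟩ + |01⟩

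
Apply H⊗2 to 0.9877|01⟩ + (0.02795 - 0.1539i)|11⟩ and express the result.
(0.5078 - 0.07695i)|00⟩ + (-0.5078 + 0.07695i)|01⟩ + (0.4799 + 0.07695i)|10⟩ + (-0.4799 - 0.07695i)|11⟩

H⊗2 gives amp(|y⟩) = (1/2) Σ_x (−1)^(x·y) amp(|x⟩), where x·y is the number of positions in which both x and y have a 1.
|00⟩: (0.9877 + (0.02795 - 0.1539i))/2 = (0.5078 - 0.07695i)
|01⟩: (-0.9877 - (0.02795 - 0.1539i))/2 = (-0.5078 + 0.07695i)
|10⟩: (0.9877 - (0.02795 - 0.1539i))/2 = (0.4799 + 0.07695i)
|11⟩: (-0.9877 + (0.02795 - 0.1539i))/2 = (-0.4799 - 0.07695i)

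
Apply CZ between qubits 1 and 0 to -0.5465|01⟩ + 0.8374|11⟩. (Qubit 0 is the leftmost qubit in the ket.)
-0.5465|01⟩ - 0.8374|11⟩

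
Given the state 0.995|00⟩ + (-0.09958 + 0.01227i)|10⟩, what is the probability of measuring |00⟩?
0.99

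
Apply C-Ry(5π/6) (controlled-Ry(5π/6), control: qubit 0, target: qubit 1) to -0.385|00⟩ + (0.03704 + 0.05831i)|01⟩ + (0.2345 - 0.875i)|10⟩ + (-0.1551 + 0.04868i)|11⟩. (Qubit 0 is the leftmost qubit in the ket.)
-0.385|00⟩ + (0.03704 + 0.05831i)|01⟩ + (0.2105 - 0.2735i)|10⟩ + (0.1864 - 0.8326i)|11⟩

C-Ry(5π/6) leaves the control-|0⟩ kets |00⟩, |01⟩ unchanged and applies Ry(5π/6) to qubit 1 on the control-|1⟩ pair (|10⟩, |11⟩).
Ry(5π/6) = [[cos(θ/2), −sin(θ/2)], [sin(θ/2), cos(θ/2)]]; θ = 5π/6, cos(θ/2) ≈ 0.258819, sin(θ/2) ≈ 0.965926.
With a = amp(|10⟩) = (0.2345 - 0.875i) and b = amp(|11⟩) = (-0.1551 + 0.04868i):
new amp(|10⟩) = (0.258819)·a + (-0.965926)·b = (0.2105 - 0.2735i)
new amp(|11⟩) = (0.965926)·a + (0.258819)·b = (0.1864 - 0.8326i)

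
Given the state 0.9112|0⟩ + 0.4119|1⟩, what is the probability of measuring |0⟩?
0.8303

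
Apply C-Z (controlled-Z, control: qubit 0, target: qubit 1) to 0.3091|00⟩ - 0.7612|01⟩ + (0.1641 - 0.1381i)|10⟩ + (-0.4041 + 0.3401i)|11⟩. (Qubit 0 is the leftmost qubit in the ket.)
0.3091|00⟩ - 0.7612|01⟩ + (0.1641 - 0.1381i)|10⟩ + (0.4041 - 0.3401i)|11⟩

C-Z leaves the control-|0⟩ kets |00⟩, |01⟩ unchanged and applies Z to qubit 1 on the control-|1⟩ pair (|10⟩, |11⟩).
Z = [[1, 0], [0, -1]].
With a = amp(|10⟩) = (0.1641 - 0.1381i) and b = amp(|11⟩) = (-0.4041 + 0.3401i):
new amp(|10⟩) = (1)·a = (0.1641 - 0.1381i)
new amp(|11⟩) = (-1)·b = (0.4041 - 0.3401i)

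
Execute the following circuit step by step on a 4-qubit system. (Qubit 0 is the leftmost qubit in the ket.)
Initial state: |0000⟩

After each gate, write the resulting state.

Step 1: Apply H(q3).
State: 1/√2|0000⟩ + 1/√2|0001⟩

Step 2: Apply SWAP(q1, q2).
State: 1/√2|0000⟩ + 1/√2|0001⟩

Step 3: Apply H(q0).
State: 1/2|0000⟩ + 1/2|0001⟩ + 1/2|1000⟩ + 1/2|1001⟩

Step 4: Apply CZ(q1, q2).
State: 1/2|0000⟩ + 1/2|0001⟩ + 1/2|1000⟩ + 1/2|1001⟩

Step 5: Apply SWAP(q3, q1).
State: 1/2|0000⟩ + 1/2|0100⟩ + 1/2|1000⟩ + 1/2|1100⟩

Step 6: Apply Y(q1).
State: -(1/2)i|0000⟩ + (1/2)i|0100⟩ - (1/2)i|1000⟩ + (1/2)i|1100⟩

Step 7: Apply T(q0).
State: -(1/2)i|0000⟩ + (1/2)i|0100⟩ + (1/√8 - (1/√8)i)|1000⟩ + (-1/√8 + (1/√8)i)|1100⟩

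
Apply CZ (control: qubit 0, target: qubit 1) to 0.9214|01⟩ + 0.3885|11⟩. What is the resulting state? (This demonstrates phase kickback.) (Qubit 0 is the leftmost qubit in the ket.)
0.9214|01⟩ - 0.3885|11⟩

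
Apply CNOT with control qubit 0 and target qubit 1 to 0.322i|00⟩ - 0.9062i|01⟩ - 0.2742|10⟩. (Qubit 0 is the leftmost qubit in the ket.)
0.322i|00⟩ - 0.9062i|01⟩ - 0.2742|11⟩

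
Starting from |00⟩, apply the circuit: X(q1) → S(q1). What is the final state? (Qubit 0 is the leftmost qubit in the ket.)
i|01⟩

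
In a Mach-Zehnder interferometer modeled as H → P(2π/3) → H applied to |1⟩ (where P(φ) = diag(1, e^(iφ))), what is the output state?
(0.75 - 0.433i)|0⟩ + (0.25 + 0.433i)|1⟩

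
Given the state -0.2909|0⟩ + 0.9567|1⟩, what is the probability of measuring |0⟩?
0.08462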